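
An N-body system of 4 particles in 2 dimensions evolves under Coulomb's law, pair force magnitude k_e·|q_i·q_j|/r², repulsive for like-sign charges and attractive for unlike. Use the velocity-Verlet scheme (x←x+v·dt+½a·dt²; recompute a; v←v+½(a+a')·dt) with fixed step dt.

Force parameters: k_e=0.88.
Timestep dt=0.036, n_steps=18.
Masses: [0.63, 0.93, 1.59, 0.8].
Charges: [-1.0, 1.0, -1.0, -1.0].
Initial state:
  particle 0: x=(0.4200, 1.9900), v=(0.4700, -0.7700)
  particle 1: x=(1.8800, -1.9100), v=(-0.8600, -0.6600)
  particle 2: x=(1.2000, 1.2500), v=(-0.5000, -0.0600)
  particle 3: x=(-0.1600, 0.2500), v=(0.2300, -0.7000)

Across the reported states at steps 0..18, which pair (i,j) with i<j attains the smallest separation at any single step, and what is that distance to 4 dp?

pair (0,2), distance 0.7906

step 0: x0=(0.4200, 1.9900) x1=(1.8800, -1.9100) x2=(1.2000, 1.2500) x3=(-0.1600, 0.2500)
step 1: x0=(0.4365, 1.9630) x1=(1.8490, -1.9336) x2=(1.1823, 1.2477) x3=(-0.1519, 0.2244)
step 2: x0=(0.4519, 1.9376) x1=(1.8178, -1.9570) x2=(1.1654, 1.2450) x3=(-0.1443, 0.1980)
step 3: x0=(0.4662, 1.9139) x1=(1.7865, -1.9800) x2=(1.1491, 1.2418) x3=(-0.1371, 0.1707)
step 4: x0=(0.4794, 1.8920) x1=(1.7550, -2.0028) x2=(1.1337, 1.2383) x3=(-0.1303, 0.1426)
step 5: x0=(0.4912, 1.8720) x1=(1.7234, -2.0252) x2=(1.1190, 1.2342) x3=(-0.1239, 0.1136)
step 6: x0=(0.5017, 1.8539) x1=(1.6916, -2.0474) x2=(1.1052, 1.2296) x3=(-0.1178, 0.0837)
step 7: x0=(0.5107, 1.8380) x1=(1.6598, -2.0693) x2=(1.0922, 1.2245) x3=(-0.1122, 0.0530)
step 8: x0=(0.5181, 1.8243) x1=(1.6277, -2.0908) x2=(1.0801, 1.2187) x3=(-0.1070, 0.0214)
step 9: x0=(0.5240, 1.8129) x1=(1.5955, -2.1121) x2=(1.0689, 1.2122) x3=(-0.1021, -0.0110)
step 10: x0=(0.5282, 1.8039) x1=(1.5632, -2.1330) x2=(1.0586, 1.2051) x3=(-0.0976, -0.0444)
step 11: x0=(0.5307, 1.7973) x1=(1.5308, -2.1537) x2=(1.0493, 1.1973) x3=(-0.0933, -0.0786)
step 12: x0=(0.5314, 1.7933) x1=(1.4982, -2.1740) x2=(1.0408, 1.1887) x3=(-0.0894, -0.1136)
step 13: x0=(0.5305, 1.7918) x1=(1.4654, -2.1940) x2=(1.0333, 1.1793) x3=(-0.0858, -0.1496)
step 14: x0=(0.5279, 1.7928) x1=(1.4325, -2.2137) x2=(1.0267, 1.1692) x3=(-0.0825, -0.1864)
step 15: x0=(0.5237, 1.7964) x1=(1.3995, -2.2330) x2=(1.0209, 1.1584) x3=(-0.0795, -0.2241)
step 16: x0=(0.5179, 1.8024) x1=(1.3663, -2.2520) x2=(1.0159, 1.1468) x3=(-0.0766, -0.2626)
step 17: x0=(0.5106, 1.8108) x1=(1.3330, -2.2707) x2=(1.0117, 1.1344) x3=(-0.0740, -0.3019)
step 18: x0=(0.5020, 1.8216) x1=(1.2995, -2.2891) x2=(1.0083, 1.1214) x3=(-0.0716, -0.3421)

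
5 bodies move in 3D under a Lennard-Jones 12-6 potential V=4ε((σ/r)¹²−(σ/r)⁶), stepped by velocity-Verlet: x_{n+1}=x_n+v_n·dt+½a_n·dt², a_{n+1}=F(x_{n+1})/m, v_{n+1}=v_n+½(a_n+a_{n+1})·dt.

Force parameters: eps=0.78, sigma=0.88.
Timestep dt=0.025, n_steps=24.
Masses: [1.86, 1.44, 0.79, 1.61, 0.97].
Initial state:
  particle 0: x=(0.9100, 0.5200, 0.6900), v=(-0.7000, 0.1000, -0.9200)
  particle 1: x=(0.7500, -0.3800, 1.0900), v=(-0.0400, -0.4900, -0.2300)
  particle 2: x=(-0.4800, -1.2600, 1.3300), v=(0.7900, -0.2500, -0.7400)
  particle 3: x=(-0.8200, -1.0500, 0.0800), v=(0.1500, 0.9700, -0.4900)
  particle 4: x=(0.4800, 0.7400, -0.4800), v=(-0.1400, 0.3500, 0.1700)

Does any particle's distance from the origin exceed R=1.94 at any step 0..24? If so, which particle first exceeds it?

step 0: x0=(0.9100, 0.5200, 0.6900) x1=(0.7500, -0.3800, 1.0900) x2=(-0.4800, -1.2600, 1.3300) x3=(-0.8200, -1.0500, 0.0800) x4=(0.4800, 0.7400, -0.4800)
step 1: x0=(0.8924, 0.5225, 0.6668) x1=(0.7489, -0.3922, 1.0842) x2=(-0.4602, -1.2661, 1.3111) x3=(-0.8162, -1.0258, 0.0680) x4=(0.4766, 0.7487, -0.4753)
step 2: x0=(0.8746, 0.5246, 0.6434) x1=(0.7478, -0.4040, 1.0782) x2=(-0.4404, -1.2718, 1.2913) x3=(-0.8122, -1.0016, 0.0563) x4=(0.4736, 0.7571, -0.4698)
step 3: x0=(0.8565, 0.5264, 0.6197) x1=(0.7465, -0.4153, 1.0718) x2=(-0.4204, -1.2771, 1.2707) x3=(-0.8081, -0.9775, 0.0450) x4=(0.4709, 0.7653, -0.4632)
step 4: x0=(0.8381, 0.5277, 0.5956) x1=(0.7450, -0.4260, 1.0651) x2=(-0.4004, -1.2819, 1.2493) x3=(-0.8038, -0.9534, 0.0342) x4=(0.4686, 0.7732, -0.4554)
step 5: x0=(0.8195, 0.5285, 0.5713) x1=(0.7434, -0.4361, 1.0580) x2=(-0.3802, -1.2862, 1.2270) x3=(-0.7994, -0.9294, 0.0237) x4=(0.4666, 0.7807, -0.4465)
step 6: x0=(0.8005, 0.5289, 0.5466) x1=(0.7416, -0.4455, 1.0505) x2=(-0.3598, -1.2900, 1.2040) x3=(-0.7948, -0.9055, 0.0136) x4=(0.4652, 0.7879, -0.4362)
step 7: x0=(0.7813, 0.5288, 0.5217) x1=(0.7396, -0.4542, 1.0425) x2=(-0.3392, -1.2932, 1.1802) x3=(-0.7900, -0.8817, 0.0038) x4=(0.4641, 0.7948, -0.4247)
step 8: x0=(0.7619, 0.5281, 0.4965) x1=(0.7373, -0.4624, 1.0341) x2=(-0.3183, -1.2957, 1.1555) x3=(-0.7851, -0.8580, -0.0055) x4=(0.4633, 0.8013, -0.4122)
step 9: x0=(0.7424, 0.5269, 0.4716) x1=(0.7346, -0.4700, 1.0252) x2=(-0.2972, -1.2975, 1.1302) x3=(-0.7799, -0.8344, -0.0146) x4=(0.4626, 0.8076, -0.3994)
step 10: x0=(0.7232, 0.5248, 0.4477) x1=(0.7316, -0.4771, 1.0159) x2=(-0.2757, -1.2985, 1.1040) x3=(-0.7746, -0.8108, -0.0232) x4=(0.4614, 0.8144, -0.3880)
step 11: x0=(0.7046, 0.5213, 0.4266) x1=(0.7282, -0.4837, 1.0062) x2=(-0.2539, -1.2986, 1.0772) x3=(-0.7690, -0.7874, -0.0315) x4=(0.4588, 0.8227, -0.3811)
step 12: x0=(0.6875, 0.5156, 0.4102) x1=(0.7243, -0.4899, 0.9960) x2=(-0.2316, -1.2978, 1.0495) x3=(-0.7632, -0.7641, -0.0395) x4=(0.4536, 0.8341, -0.3827)
step 13: x0=(0.6719, 0.5070, 0.3998) x1=(0.7198, -0.4959, 0.9854) x2=(-0.2087, -1.2959, 1.0212) x3=(-0.7572, -0.7409, -0.0471) x4=(0.4451, 0.8498, -0.3950)
step 14: x0=(0.6577, 0.4959, 0.3942) x1=(0.7148, -0.5015, 0.9743) x2=(-0.1853, -1.2928, 0.9922) x3=(-0.7510, -0.7178, -0.0543) x4=(0.4341, 0.8692, -0.4161)
step 15: x0=(0.6442, 0.4830, 0.3915) x1=(0.7092, -0.5068, 0.9628) x2=(-0.1612, -1.2885, 0.9625) x3=(-0.7445, -0.6949, -0.0612) x4=(0.4218, 0.8906, -0.4419)
step 16: x0=(0.6309, 0.4692, 0.3899) x1=(0.7028, -0.5120, 0.9508) x2=(-0.1363, -1.2828, 0.9321) x3=(-0.7377, -0.6720, -0.0678) x4=(0.4091, 0.9128, -0.4692)
step 17: x0=(0.6175, 0.4547, 0.3886) x1=(0.6957, -0.5169, 0.9382) x2=(-0.1107, -1.2756, 0.9012) x3=(-0.7307, -0.6493, -0.0740) x4=(0.3964, 0.9349, -0.4964)
step 18: x0=(0.6041, 0.4398, 0.3872) x1=(0.6878, -0.5217, 0.9252) x2=(-0.0841, -1.2667, 0.8696) x3=(-0.7233, -0.6268, -0.0798) x4=(0.3839, 0.9564, -0.5226)
step 19: x0=(0.5905, 0.4246, 0.3855) x1=(0.6791, -0.5263, 0.9116) x2=(-0.0568, -1.2563, 0.8375) x3=(-0.7156, -0.6044, -0.0853) x4=(0.3716, 0.9772, -0.5476)
step 20: x0=(0.5768, 0.4090, 0.3835) x1=(0.6697, -0.5306, 0.8974) x2=(-0.0289, -1.2443, 0.8049) x3=(-0.7076, -0.5821, -0.0905) x4=(0.3596, 0.9973, -0.5715)
step 21: x0=(0.5629, 0.3931, 0.3813) x1=(0.6600, -0.5343, 0.8827) x2=(-0.0010, -1.2314, 0.7717) x3=(-0.6993, -0.5599, -0.0953) x4=(0.3478, 1.0167, -0.5943)
step 22: x0=(0.5490, 0.3768, 0.3789) x1=(0.6505, -0.5368, 0.8676) x2=(0.0256, -1.2188, 0.7377) x3=(-0.6905, -0.5379, -0.0997) x4=(0.3362, 1.0353, -0.6161)
step 23: x0=(0.5348, 0.3602, 0.3764) x1=(0.6425, -0.5369, 0.8524) x2=(0.0489, -1.2088, 0.7026) x3=(-0.6813, -0.5161, -0.1038) x4=(0.3247, 1.0534, -0.6370)
step 24: x0=(0.5206, 0.3433, 0.3736) x1=(0.6374, -0.5329, 0.8376) x2=(0.0660, -1.2045, 0.6653) x3=(-0.6716, -0.4944, -0.1075) x4=(0.3134, 1.0708, -0.6571)

no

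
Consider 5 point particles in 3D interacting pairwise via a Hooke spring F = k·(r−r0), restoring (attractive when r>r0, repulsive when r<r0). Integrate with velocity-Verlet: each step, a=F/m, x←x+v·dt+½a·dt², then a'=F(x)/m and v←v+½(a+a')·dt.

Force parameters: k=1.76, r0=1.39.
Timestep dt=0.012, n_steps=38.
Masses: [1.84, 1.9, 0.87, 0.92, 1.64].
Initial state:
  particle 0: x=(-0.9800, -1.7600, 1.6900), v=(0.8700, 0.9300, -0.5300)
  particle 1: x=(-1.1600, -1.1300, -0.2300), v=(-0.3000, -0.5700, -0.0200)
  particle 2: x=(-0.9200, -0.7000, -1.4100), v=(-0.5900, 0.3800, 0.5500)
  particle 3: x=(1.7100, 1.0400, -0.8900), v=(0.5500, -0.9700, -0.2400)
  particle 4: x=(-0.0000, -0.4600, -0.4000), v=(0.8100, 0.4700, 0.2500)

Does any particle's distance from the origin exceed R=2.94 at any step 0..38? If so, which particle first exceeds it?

step 0: x0=(-0.9800, -1.7600, 1.6900) x1=(-1.1600, -1.1300, -0.2300) x2=(-0.9200, -0.7000, -1.4100) x3=(1.7100, 1.0400, -0.8900) x4=(-0.0000, -0.4600, -0.4000)
step 1: x0=(-0.9694, -1.7486, 1.6833) x1=(-1.1635, -1.1368, -0.2302) x2=(-0.9269, -0.6954, -1.4031) x3=(1.7158, 1.0277, -0.8926) x4=(0.0097, -0.4544, -0.3969)
step 2: x0=(-0.9585, -1.7368, 1.6759) x1=(-1.1667, -1.1434, -0.2304) x2=(-0.9333, -0.6906, -1.3957) x3=(1.7200, 1.0140, -0.8946) x4=(0.0195, -0.4487, -0.3938)
step 3: x0=(-0.9472, -1.7244, 1.6677) x1=(-1.1697, -1.1499, -0.2305) x2=(-0.9393, -0.6858, -1.3876) x3=(1.7226, 0.9991, -0.8960) x4=(0.0293, -0.4431, -0.3905)
step 4: x0=(-0.9357, -1.7117, 1.6589) x1=(-1.1725, -1.1562, -0.2306) x2=(-0.9448, -0.6808, -1.3790) x3=(1.7235, 0.9828, -0.8968) x4=(0.0392, -0.4375, -0.3870)
step 5: x0=(-0.9239, -1.6985, 1.6494) x1=(-1.1750, -1.1624, -0.2307) x2=(-0.9499, -0.6757, -1.3699) x3=(1.7229, 0.9652, -0.8971) x4=(0.0490, -0.4318, -0.3835)
step 6: x0=(-0.9117, -1.6848, 1.6392) x1=(-1.1772, -1.1684, -0.2308) x2=(-0.9546, -0.6705, -1.3602) x3=(1.7207, 0.9464, -0.8968) x4=(0.0589, -0.4262, -0.3799)
step 7: x0=(-0.8992, -1.6708, 1.6283) x1=(-1.1792, -1.1742, -0.2308) x2=(-0.9587, -0.6652, -1.3500) x3=(1.7169, 0.9263, -0.8958) x4=(0.0688, -0.4206, -0.3761)
step 8: x0=(-0.8865, -1.6563, 1.6167) x1=(-1.1810, -1.1800, -0.2307) x2=(-0.9624, -0.6597, -1.3393) x3=(1.7116, 0.9049, -0.8944) x4=(0.0787, -0.4151, -0.3723)
step 9: x0=(-0.8735, -1.6414, 1.6045) x1=(-1.1824, -1.1855, -0.2307) x2=(-0.9657, -0.6542, -1.3280) x3=(1.7046, 0.8824, -0.8923) x4=(0.0886, -0.4095, -0.3683)
step 10: x0=(-0.8602, -1.6261, 1.5917) x1=(-1.1837, -1.1909, -0.2306) x2=(-0.9685, -0.6485, -1.3162) x3=(1.6962, 0.8587, -0.8897) x4=(0.0985, -0.4040, -0.3642)
step 11: x0=(-0.8466, -1.6103, 1.5782) x1=(-1.1846, -1.1962, -0.2305) x2=(-0.9708, -0.6427, -1.3039) x3=(1.6862, 0.8338, -0.8865) x4=(0.1084, -0.3985, -0.3600)
step 12: x0=(-0.8327, -1.5943, 1.5641) x1=(-1.1854, -1.2013, -0.2303) x2=(-0.9727, -0.6369, -1.2911) x3=(1.6748, 0.8078, -0.8828) x4=(0.1183, -0.3931, -0.3558)
step 13: x0=(-0.8186, -1.5778, 1.5493) x1=(-1.1858, -1.2063, -0.2302) x2=(-0.9740, -0.6309, -1.2779) x3=(1.6618, 0.7807, -0.8785) x4=(0.1282, -0.3876, -0.3514)
step 14: x0=(-0.8042, -1.5609, 1.5340) x1=(-1.1860, -1.2111, -0.2300) x2=(-0.9750, -0.6248, -1.2641) x3=(1.6474, 0.7525, -0.8737) x4=(0.1380, -0.3822, -0.3469)
step 15: x0=(-0.7895, -1.5437, 1.5180) x1=(-1.1860, -1.2158, -0.2297) x2=(-0.9754, -0.6186, -1.2499) x3=(1.6316, 0.7233, -0.8683) x4=(0.1479, -0.3769, -0.3424)
step 16: x0=(-0.7746, -1.5262, 1.5015) x1=(-1.1856, -1.2203, -0.2295) x2=(-0.9755, -0.6123, -1.2353) x3=(1.6144, 0.6930, -0.8624) x4=(0.1577, -0.3716, -0.3377)
step 17: x0=(-0.7595, -1.5083, 1.4844) x1=(-1.1851, -1.2247, -0.2292) x2=(-0.9750, -0.6059, -1.2202) x3=(1.5958, 0.6618, -0.8560) x4=(0.1675, -0.3664, -0.3330)
step 18: x0=(-0.7441, -1.4900, 1.4668) x1=(-1.1843, -1.2289, -0.2289) x2=(-0.9741, -0.5995, -1.2047) x3=(1.5759, 0.6296, -0.8491) x4=(0.1772, -0.3612, -0.3281)
step 19: x0=(-0.7285, -1.4715, 1.4486) x1=(-1.1832, -1.2330, -0.2286) x2=(-0.9728, -0.5929, -1.1888) x3=(1.5546, 0.5965, -0.8417) x4=(0.1869, -0.3560, -0.3232)
step 20: x0=(-0.7127, -1.4526, 1.4299) x1=(-1.1819, -1.2370, -0.2283) x2=(-0.9710, -0.5863, -1.1725) x3=(1.5321, 0.5626, -0.8339) x4=(0.1965, -0.3509, -0.3182)
step 21: x0=(-0.6967, -1.4335, 1.4107) x1=(-1.1803, -1.2408, -0.2280) x2=(-0.9688, -0.5795, -1.1558) x3=(1.5084, 0.5278, -0.8255) x4=(0.2060, -0.3459, -0.3131)
step 22: x0=(-0.6804, -1.4140, 1.3910) x1=(-1.1785, -1.2445, -0.2276) x2=(-0.9662, -0.5727, -1.1387) x3=(1.4834, 0.4922, -0.8167) x4=(0.2155, -0.3410, -0.3079)
step 23: x0=(-0.6640, -1.3943, 1.3708) x1=(-1.1765, -1.2480, -0.2272) x2=(-0.9632, -0.5659, -1.1213) x3=(1.4573, 0.4558, -0.8075) x4=(0.2250, -0.3361, -0.3027)
step 24: x0=(-0.6474, -1.3743, 1.3501) x1=(-1.1742, -1.2515, -0.2268) x2=(-0.9597, -0.5589, -1.1035) x3=(1.4301, 0.4187, -0.7978) x4=(0.2343, -0.3313, -0.2973)
step 25: x0=(-0.6306, -1.3541, 1.3290) x1=(-1.1717, -1.2548, -0.2264) x2=(-0.9559, -0.5519, -1.0854) x3=(1.4018, 0.3809, -0.7877) x4=(0.2436, -0.3265, -0.2919)
step 26: x0=(-0.6136, -1.3336, 1.3074) x1=(-1.1689, -1.2580, -0.2259) x2=(-0.9516, -0.5448, -1.0670) x3=(1.3725, 0.3424, -0.7772) x4=(0.2528, -0.3219, -0.2864)
step 27: x0=(-0.5964, -1.3129, 1.2854) x1=(-1.1660, -1.2610, -0.2255) x2=(-0.9470, -0.5376, -1.0483) x3=(1.3422, 0.3033, -0.7664) x4=(0.2619, -0.3173, -0.2808)
step 28: x0=(-0.5791, -1.2920, 1.2631) x1=(-1.1628, -1.2640, -0.2250) x2=(-0.9421, -0.5304, -1.0293) x3=(1.3110, 0.2637, -0.7551) x4=(0.2709, -0.3128, -0.2752)
step 29: x0=(-0.5617, -1.2708, 1.2403) x1=(-1.1594, -1.2669, -0.2245) x2=(-0.9367, -0.5232, -1.0100) x3=(1.2788, 0.2235, -0.7435) x4=(0.2798, -0.3084, -0.2695)
step 30: x0=(-0.5441, -1.2495, 1.2172) x1=(-1.1558, -1.2696, -0.2240) x2=(-0.9311, -0.5158, -0.9905) x3=(1.2458, 0.1828, -0.7316) x4=(0.2886, -0.3041, -0.2637)
step 31: x0=(-0.5264, -1.2280, 1.1937) x1=(-1.1520, -1.2723, -0.2235) x2=(-0.9251, -0.5085, -0.9707) x3=(1.2121, 0.1416, -0.7194) x4=(0.2973, -0.2998, -0.2578)
step 32: x0=(-0.5085, -1.2063, 1.1699) x1=(-1.1480, -1.2749, -0.2230) x2=(-0.9188, -0.5010, -0.9507) x3=(1.1776, 0.1000, -0.7069) x4=(0.3058, -0.2957, -0.2518)
step 33: x0=(-0.4905, -1.1844, 1.1458) x1=(-1.1438, -1.2773, -0.2225) x2=(-0.9122, -0.4935, -0.9305) x3=(1.1424, 0.0580, -0.6941) x4=(0.3142, -0.2916, -0.2458)
step 34: x0=(-0.4724, -1.1624, 1.1214) x1=(-1.1394, -1.2797, -0.2219) x2=(-0.9053, -0.4860, -0.9101) x3=(1.1065, 0.0156, -0.6811) x4=(0.3225, -0.2876, -0.2397)
step 35: x0=(-0.4542, -1.1403, 1.0967) x1=(-1.1348, -1.2820, -0.2214) x2=(-0.8982, -0.4784, -0.8895) x3=(1.0701, -0.0271, -0.6679) x4=(0.3307, -0.2837, -0.2335)
step 36: x0=(-0.4360, -1.1180, 1.0717) x1=(-1.1301, -1.2843, -0.2208) x2=(-0.8908, -0.4708, -0.8688) x3=(1.0331, -0.0701, -0.6545) x4=(0.3387, -0.2799, -0.2272)
step 37: x0=(-0.4176, -1.0956, 1.0465) x1=(-1.1252, -1.2864, -0.2202) x2=(-0.8831, -0.4632, -0.8479) x3=(0.9957, -0.1133, -0.6409) x4=(0.3466, -0.2762, -0.2209)
step 38: x0=(-0.3992, -1.0731, 1.0211) x1=(-1.1201, -1.2885, -0.2196) x2=(-0.8753, -0.4555, -0.8268) x3=(0.9578, -0.1569, -0.6271) x4=(0.3543, -0.2725, -0.2144)

no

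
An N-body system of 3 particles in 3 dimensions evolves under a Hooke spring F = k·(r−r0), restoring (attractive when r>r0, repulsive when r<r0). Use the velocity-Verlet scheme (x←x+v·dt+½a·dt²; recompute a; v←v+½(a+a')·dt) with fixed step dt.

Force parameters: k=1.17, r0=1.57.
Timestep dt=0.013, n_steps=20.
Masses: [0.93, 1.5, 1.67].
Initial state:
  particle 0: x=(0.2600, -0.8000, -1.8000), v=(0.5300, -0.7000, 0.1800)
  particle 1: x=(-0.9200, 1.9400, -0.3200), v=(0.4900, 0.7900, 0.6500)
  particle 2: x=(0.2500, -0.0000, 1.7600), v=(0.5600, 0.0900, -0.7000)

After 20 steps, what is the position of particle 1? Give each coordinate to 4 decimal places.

step 0: x0=(0.2600, -0.8000, -1.8000) x1=(-0.9200, 1.9400, -0.3200) x2=(0.2500, -0.0000, 1.7600)
step 1: x0=(0.2668, -0.8089, -1.7974) x1=(-0.9136, 1.9501, -0.3115) x2=(0.2572, 0.0012, 1.7507)
step 2: x0=(0.2735, -0.8174, -1.7941) x1=(-0.9069, 1.9599, -0.3030) x2=(0.2644, 0.0025, 1.7411)
step 3: x0=(0.2801, -0.8255, -1.7903) x1=(-0.9002, 1.9694, -0.2945) x2=(0.2715, 0.0038, 1.7311)
step 4: x0=(0.2865, -0.8331, -1.7859) x1=(-0.8933, 1.9785, -0.2860) x2=(0.2786, 0.0051, 1.7207)
step 5: x0=(0.2928, -0.8403, -1.7809) x1=(-0.8862, 1.9873, -0.2774) x2=(0.2856, 0.0066, 1.7100)
step 6: x0=(0.2989, -0.8472, -1.7752) x1=(-0.8789, 1.9958, -0.2688) x2=(0.2925, 0.0081, 1.6990)
step 7: x0=(0.3049, -0.8535, -1.7690) x1=(-0.8715, 2.0040, -0.2602) x2=(0.2993, 0.0096, 1.6876)
step 8: x0=(0.3108, -0.8595, -1.7623) x1=(-0.8640, 2.0118, -0.2516) x2=(0.3061, 0.0112, 1.6759)
step 9: x0=(0.3165, -0.8650, -1.7549) x1=(-0.8563, 2.0193, -0.2430) x2=(0.3128, 0.0129, 1.6638)
step 10: x0=(0.3221, -0.8701, -1.7470) x1=(-0.8484, 2.0265, -0.2343) x2=(0.3195, 0.0146, 1.6514)
step 11: x0=(0.3276, -0.8747, -1.7384) x1=(-0.8404, 2.0334, -0.2257) x2=(0.3260, 0.0163, 1.6387)
step 12: x0=(0.3329, -0.8789, -1.7293) x1=(-0.8322, 2.0398, -0.2170) x2=(0.3326, 0.0182, 1.6257)
step 13: x0=(0.3381, -0.8826, -1.7197) x1=(-0.8238, 2.0460, -0.2083) x2=(0.3390, 0.0200, 1.6123)
step 14: x0=(0.3432, -0.8859, -1.7095) x1=(-0.8153, 2.0518, -0.1997) x2=(0.3454, 0.0220, 1.5986)
step 15: x0=(0.3481, -0.8888, -1.6987) x1=(-0.8067, 2.0573, -0.1910) x2=(0.3517, 0.0240, 1.5846)
step 16: x0=(0.3529, -0.8911, -1.6874) x1=(-0.7978, 2.0625, -0.1823) x2=(0.3580, 0.0260, 1.5703)
step 17: x0=(0.3575, -0.8931, -1.6755) x1=(-0.7889, 2.0673, -0.1737) x2=(0.3642, 0.0281, 1.5557)
step 18: x0=(0.3620, -0.8946, -1.6630) x1=(-0.7798, 2.0717, -0.1650) x2=(0.3703, 0.0302, 1.5408)
step 19: x0=(0.3664, -0.8956, -1.6501) x1=(-0.7705, 2.0758, -0.1564) x2=(0.3764, 0.0324, 1.5256)
step 20: x0=(0.3707, -0.8962, -1.6366) x1=(-0.7611, 2.0796, -0.1477) x2=(0.3824, 0.0347, 1.5101)

(-0.7611, 2.0796, -0.1477)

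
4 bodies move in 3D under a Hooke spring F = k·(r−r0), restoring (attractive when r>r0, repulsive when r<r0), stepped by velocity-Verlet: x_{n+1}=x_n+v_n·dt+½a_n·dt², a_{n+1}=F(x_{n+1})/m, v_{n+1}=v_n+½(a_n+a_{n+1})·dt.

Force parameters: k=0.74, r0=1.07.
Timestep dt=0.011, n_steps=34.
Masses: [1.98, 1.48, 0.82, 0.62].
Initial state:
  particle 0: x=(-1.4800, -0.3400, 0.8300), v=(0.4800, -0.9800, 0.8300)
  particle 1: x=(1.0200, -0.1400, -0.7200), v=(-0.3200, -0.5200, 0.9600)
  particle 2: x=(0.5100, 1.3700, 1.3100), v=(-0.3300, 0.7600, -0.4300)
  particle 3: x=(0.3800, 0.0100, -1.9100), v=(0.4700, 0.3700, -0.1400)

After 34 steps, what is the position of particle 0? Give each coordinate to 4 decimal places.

(-1.2001, -0.6635, 1.0708)

step 0: x0=(-1.4800, -0.3400, 0.8300) x1=(1.0200, -0.1400, -0.7200) x2=(0.5100, 1.3700, 1.3100) x3=(0.3800, 0.0100, -1.9100)
step 1: x0=(-1.4746, -0.3507, 0.8391) x1=(1.0164, -0.1457, -0.7094) x2=(0.5063, 1.3782, 1.3051) x3=(0.3851, 0.0141, -1.9112)
step 2: x0=(-1.4691, -0.3614, 0.8480) x1=(1.0127, -0.1513, -0.6986) x2=(0.5025, 1.3861, 1.2997) x3=(0.3900, 0.0183, -1.9118)
step 3: x0=(-1.4633, -0.3721, 0.8569) x1=(1.0089, -0.1569, -0.6878) x2=(0.4986, 1.3937, 1.2940) x3=(0.3948, 0.0226, -1.9118)
step 4: x0=(-1.4574, -0.3826, 0.8656) x1=(1.0049, -0.1625, -0.6768) x2=(0.4946, 1.4009, 1.2879) x3=(0.3995, 0.0270, -1.9111)
step 5: x0=(-1.4513, -0.3931, 0.8742) x1=(1.0009, -0.1680, -0.6658) x2=(0.4905, 1.4079, 1.2813) x3=(0.4040, 0.0315, -1.9098)
step 6: x0=(-1.4450, -0.4035, 0.8827) x1=(0.9967, -0.1734, -0.6546) x2=(0.4863, 1.4145, 1.2744) x3=(0.4083, 0.0361, -1.9079)
step 7: x0=(-1.4386, -0.4139, 0.8910) x1=(0.9924, -0.1788, -0.6433) x2=(0.4820, 1.4208, 1.2671) x3=(0.4125, 0.0408, -1.9053)
step 8: x0=(-1.4320, -0.4241, 0.8993) x1=(0.9880, -0.1842, -0.6319) x2=(0.4776, 1.4267, 1.2594) x3=(0.4165, 0.0455, -1.9021)
step 9: x0=(-1.4251, -0.4343, 0.9074) x1=(0.9834, -0.1895, -0.6204) x2=(0.4731, 1.4324, 1.2513) x3=(0.4204, 0.0504, -1.8982)
step 10: x0=(-1.4181, -0.4445, 0.9154) x1=(0.9788, -0.1948, -0.6088) x2=(0.4685, 1.4377, 1.2429) x3=(0.4241, 0.0553, -1.8938)
step 11: x0=(-1.4110, -0.4545, 0.9233) x1=(0.9740, -0.1999, -0.5971) x2=(0.4638, 1.4427, 1.2341) x3=(0.4276, 0.0603, -1.8886)
step 12: x0=(-1.4036, -0.4645, 0.9311) x1=(0.9691, -0.2051, -0.5853) x2=(0.4590, 1.4473, 1.2249) x3=(0.4310, 0.0654, -1.8829)
step 13: x0=(-1.3961, -0.4744, 0.9387) x1=(0.9641, -0.2102, -0.5734) x2=(0.4542, 1.4516, 1.2153) x3=(0.4342, 0.0705, -1.8765)
step 14: x0=(-1.3884, -0.4843, 0.9462) x1=(0.9590, -0.2152, -0.5614) x2=(0.4492, 1.4556, 1.2054) x3=(0.4373, 0.0757, -1.8695)
step 15: x0=(-1.3806, -0.4940, 0.9536) x1=(0.9537, -0.2202, -0.5493) x2=(0.4441, 1.4592, 1.1951) x3=(0.4402, 0.0810, -1.8618)
step 16: x0=(-1.3725, -0.5037, 0.9609) x1=(0.9484, -0.2252, -0.5371) x2=(0.4390, 1.4626, 1.1845) x3=(0.4430, 0.0864, -1.8536)
step 17: x0=(-1.3643, -0.5133, 0.9680) x1=(0.9429, -0.2301, -0.5248) x2=(0.4338, 1.4655, 1.1735) x3=(0.4456, 0.0918, -1.8447)
step 18: x0=(-1.3560, -0.5228, 0.9750) x1=(0.9373, -0.2349, -0.5124) x2=(0.4284, 1.4682, 1.1622) x3=(0.4480, 0.0973, -1.8351)
step 19: x0=(-1.3474, -0.5322, 0.9820) x1=(0.9317, -0.2397, -0.4999) x2=(0.4230, 1.4705, 1.1506) x3=(0.4503, 0.1028, -1.8250)
step 20: x0=(-1.3387, -0.5416, 0.9887) x1=(0.9259, -0.2444, -0.4873) x2=(0.4175, 1.4724, 1.1386) x3=(0.4524, 0.1084, -1.8142)
step 21: x0=(-1.3298, -0.5509, 0.9954) x1=(0.9200, -0.2491, -0.4747) x2=(0.4120, 1.4741, 1.1263) x3=(0.4543, 0.1141, -1.8028)
step 22: x0=(-1.3208, -0.5600, 1.0019) x1=(0.9140, -0.2537, -0.4619) x2=(0.4063, 1.4754, 1.1136) x3=(0.4561, 0.1198, -1.7909)
step 23: x0=(-1.3116, -0.5691, 1.0083) x1=(0.9079, -0.2583, -0.4491) x2=(0.4006, 1.4763, 1.1007) x3=(0.4577, 0.1256, -1.7783)
step 24: x0=(-1.3023, -0.5782, 1.0146) x1=(0.9016, -0.2628, -0.4362) x2=(0.3948, 1.4770, 1.0875) x3=(0.4592, 0.1314, -1.7651)
step 25: x0=(-1.2927, -0.5871, 1.0208) x1=(0.8953, -0.2673, -0.4232) x2=(0.3889, 1.4772, 1.0739) x3=(0.4605, 0.1372, -1.7513)
step 26: x0=(-1.2831, -0.5959, 1.0268) x1=(0.8889, -0.2717, -0.4101) x2=(0.3829, 1.4772, 1.0601) x3=(0.4616, 0.1431, -1.7369)
step 27: x0=(-1.2732, -0.6047, 1.0327) x1=(0.8824, -0.2760, -0.3970) x2=(0.3769, 1.4768, 1.0459) x3=(0.4625, 0.1490, -1.7219)
step 28: x0=(-1.2632, -0.6134, 1.0385) x1=(0.8758, -0.2803, -0.3837) x2=(0.3708, 1.4761, 1.0315) x3=(0.4634, 0.1550, -1.7064)
step 29: x0=(-1.2531, -0.6219, 1.0442) x1=(0.8690, -0.2846, -0.3704) x2=(0.3646, 1.4750, 1.0168) x3=(0.4640, 0.1610, -1.6903)
step 30: x0=(-1.2428, -0.6304, 1.0498) x1=(0.8622, -0.2888, -0.3571) x2=(0.3584, 1.4737, 1.0018) x3=(0.4645, 0.1670, -1.6736)
step 31: x0=(-1.2323, -0.6388, 1.0552) x1=(0.8553, -0.2930, -0.3436) x2=(0.3521, 1.4720, 0.9866) x3=(0.4648, 0.1730, -1.6563)
step 32: x0=(-1.2218, -0.6471, 1.0605) x1=(0.8483, -0.2971, -0.3301) x2=(0.3457, 1.4699, 0.9711) x3=(0.4649, 0.1791, -1.6385)
step 33: x0=(-1.2110, -0.6554, 1.0657) x1=(0.8412, -0.3011, -0.3165) x2=(0.3393, 1.4676, 0.9554) x3=(0.4649, 0.1852, -1.6201)
step 34: x0=(-1.2001, -0.6635, 1.0708) x1=(0.8340, -0.3051, -0.3029) x2=(0.3328, 1.4649, 0.9394) x3=(0.4648, 0.1913, -1.6012)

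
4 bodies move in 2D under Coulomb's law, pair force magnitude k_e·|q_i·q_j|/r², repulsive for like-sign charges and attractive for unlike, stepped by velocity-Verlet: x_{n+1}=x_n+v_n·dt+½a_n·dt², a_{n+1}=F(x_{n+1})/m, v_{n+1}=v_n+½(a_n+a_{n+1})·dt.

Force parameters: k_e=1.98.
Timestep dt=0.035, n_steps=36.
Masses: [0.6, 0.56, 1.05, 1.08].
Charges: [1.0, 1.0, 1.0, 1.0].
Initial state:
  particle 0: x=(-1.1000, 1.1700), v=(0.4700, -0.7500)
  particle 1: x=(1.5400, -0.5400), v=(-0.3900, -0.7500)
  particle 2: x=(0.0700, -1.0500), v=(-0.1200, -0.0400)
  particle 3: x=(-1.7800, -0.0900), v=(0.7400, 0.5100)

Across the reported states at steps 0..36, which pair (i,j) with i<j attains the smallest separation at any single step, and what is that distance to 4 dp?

step 0: x0=(-1.1000, 1.1700) x1=(1.5400, -0.5400) x2=(0.0700, -1.0500) x3=(-1.7800, -0.0900)
step 1: x0=(-1.0834, 1.1450) x1=(1.5276, -0.5661) x2=(0.0657, -1.0518) x3=(-1.7547, -0.0725)
step 2: x0=(-1.0664, 1.1227) x1=(1.5176, -0.5919) x2=(0.0611, -1.0546) x3=(-1.7306, -0.0557)
step 3: x0=(-1.0491, 1.1031) x1=(1.5102, -0.6175) x2=(0.0562, -1.0582) x3=(-1.7078, -0.0398)
step 4: x0=(-1.0312, 1.0863) x1=(1.5054, -0.6429) x2=(0.0510, -1.0628) x3=(-1.6863, -0.0246)
step 5: x0=(-1.0128, 1.0726) x1=(1.5032, -0.6680) x2=(0.0455, -1.0683) x3=(-1.6662, -0.0102)
step 6: x0=(-0.9937, 1.0618) x1=(1.5036, -0.6931) x2=(0.0397, -1.0747) x3=(-1.6475, 0.0032)
step 7: x0=(-0.9739, 1.0542) x1=(1.5066, -0.7180) x2=(0.0336, -1.0820) x3=(-1.6302, 0.0158)
step 8: x0=(-0.9533, 1.0498) x1=(1.5122, -0.7428) x2=(0.0272, -1.0903) x3=(-1.6144, 0.0275)
step 9: x0=(-0.9320, 1.0486) x1=(1.5204, -0.7675) x2=(0.0204, -1.0996) x3=(-1.6001, 0.0383)
step 10: x0=(-0.9097, 1.0506) x1=(1.5312, -0.7923) x2=(0.0134, -1.1097) x3=(-1.5873, 0.0482)
step 11: x0=(-0.8865, 1.0558) x1=(1.5445, -0.8171) x2=(0.0061, -1.1208) x3=(-1.5761, 0.0572)
step 12: x0=(-0.8624, 1.0642) x1=(1.5603, -0.8419) x2=(-0.0016, -1.1328) x3=(-1.5664, 0.0653)
step 13: x0=(-0.8374, 1.0758) x1=(1.5785, -0.8668) x2=(-0.0095, -1.1457) x3=(-1.5582, 0.0727)
step 14: x0=(-0.8113, 1.0904) x1=(1.5991, -0.8918) x2=(-0.0176, -1.1596) x3=(-1.5515, 0.0792)
step 15: x0=(-0.7843, 1.1081) x1=(1.6221, -0.9169) x2=(-0.0260, -1.1743) x3=(-1.5464, 0.0851)
step 16: x0=(-0.7564, 1.1287) x1=(1.6472, -0.9422) x2=(-0.0347, -1.1899) x3=(-1.5427, 0.0902)
step 17: x0=(-0.7275, 1.1521) x1=(1.6746, -0.9677) x2=(-0.0436, -1.2064) x3=(-1.5404, 0.0948)
step 18: x0=(-0.6977, 1.1782) x1=(1.7041, -0.9934) x2=(-0.0527, -1.2237) x3=(-1.5395, 0.0987)
step 19: x0=(-0.6671, 1.2069) x1=(1.7355, -1.0193) x2=(-0.0619, -1.2419) x3=(-1.5399, 0.1022)
step 20: x0=(-0.6356, 1.2381) x1=(1.7690, -1.0454) x2=(-0.0714, -1.2609) x3=(-1.5417, 0.1052)
step 21: x0=(-0.6033, 1.2716) x1=(1.8043, -1.0718) x2=(-0.0810, -1.2807) x3=(-1.5447, 0.1078)
step 22: x0=(-0.5703, 1.3074) x1=(1.8414, -1.0984) x2=(-0.0908, -1.3014) x3=(-1.5489, 0.1101)
step 23: x0=(-0.5365, 1.3453) x1=(1.8802, -1.1253) x2=(-0.1008, -1.3228) x3=(-1.5542, 0.1121)
step 24: x0=(-0.5020, 1.3851) x1=(1.9206, -1.1525) x2=(-0.1109, -1.3449) x3=(-1.5607, 0.1138)
step 25: x0=(-0.4670, 1.4269) x1=(1.9627, -1.1799) x2=(-0.1211, -1.3678) x3=(-1.5682, 0.1154)
step 26: x0=(-0.4313, 1.4705) x1=(2.0062, -1.2075) x2=(-0.1314, -1.3914) x3=(-1.5767, 0.1168)
step 27: x0=(-0.3950, 1.5158) x1=(2.0512, -1.2355) x2=(-0.1418, -1.4158) x3=(-1.5861, 0.1180)
step 28: x0=(-0.3582, 1.5627) x1=(2.0976, -1.2637) x2=(-0.1523, -1.4408) x3=(-1.5965, 0.1192)
step 29: x0=(-0.3209, 1.6111) x1=(2.1452, -1.2921) x2=(-0.1629, -1.4664) x3=(-1.6078, 0.1204)
step 30: x0=(-0.2831, 1.6609) x1=(2.1942, -1.3209) x2=(-0.1736, -1.4928) x3=(-1.6199, 0.1215)
step 31: x0=(-0.2448, 1.7121) x1=(2.2443, -1.3498) x2=(-0.1844, -1.5197) x3=(-1.6328, 0.1226)
step 32: x0=(-0.2062, 1.7645) x1=(2.2955, -1.3791) x2=(-0.1952, -1.5473) x3=(-1.6464, 0.1237)
step 33: x0=(-0.1671, 1.8181) x1=(2.3479, -1.4086) x2=(-0.2061, -1.5754) x3=(-1.6608, 0.1248)
step 34: x0=(-0.1276, 1.8729) x1=(2.4012, -1.4383) x2=(-0.2170, -1.6041) x3=(-1.6759, 0.1260)
step 35: x0=(-0.0878, 1.9288) x1=(2.4556, -1.4683) x2=(-0.2280, -1.6334) x3=(-1.6917, 0.1273)
step 36: x0=(-0.0477, 1.9856) x1=(2.5109, -1.4985) x2=(-0.2390, -1.6632) x3=(-1.7080, 0.1286)

pair (0,3), distance 1.2099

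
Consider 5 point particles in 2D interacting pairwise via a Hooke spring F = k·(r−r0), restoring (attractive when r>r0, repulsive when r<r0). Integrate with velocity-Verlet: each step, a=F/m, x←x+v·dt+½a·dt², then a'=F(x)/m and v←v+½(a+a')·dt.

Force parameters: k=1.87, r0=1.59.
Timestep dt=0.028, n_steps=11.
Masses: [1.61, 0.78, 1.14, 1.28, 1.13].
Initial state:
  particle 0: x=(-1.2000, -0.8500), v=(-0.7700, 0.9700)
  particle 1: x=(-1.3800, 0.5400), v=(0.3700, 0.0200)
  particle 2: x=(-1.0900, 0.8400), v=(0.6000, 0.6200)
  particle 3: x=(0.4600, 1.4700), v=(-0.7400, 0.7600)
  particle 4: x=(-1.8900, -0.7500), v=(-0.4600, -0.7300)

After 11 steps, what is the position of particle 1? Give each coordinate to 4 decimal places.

(-1.3073, 0.5222)

step 0: x0=(-1.2000, -0.8500) x1=(-1.3800, 0.5400) x2=(-1.0900, 0.8400) x3=(0.4600, 1.4700) x4=(-1.8900, -0.7500)
step 1: x0=(-1.2208, -0.8225) x1=(-1.3700, 0.5403) x2=(-1.0727, 0.8577) x3=(0.4379, 1.4899) x4=(-1.9027, -0.7696)
step 2: x0=(-1.2401, -0.7942) x1=(-1.3606, 0.5402) x2=(-1.0544, 0.8762) x3=(0.4131, 1.5071) x4=(-1.9149, -0.7876)
step 3: x0=(-1.2579, -0.7651) x1=(-1.3519, 0.5396) x2=(-1.0354, 0.8953) x3=(0.3856, 1.5215) x4=(-1.9267, -0.8039)
step 4: x0=(-1.2741, -0.7353) x1=(-1.3438, 0.5385) x2=(-1.0157, 0.9150) x3=(0.3556, 1.5331) x4=(-1.9380, -0.8185)
step 5: x0=(-1.2889, -0.7047) x1=(-1.3364, 0.5370) x2=(-0.9953, 0.9351) x3=(0.3231, 1.5421) x4=(-1.9488, -0.8314)
step 6: x0=(-1.3022, -0.6733) x1=(-1.3298, 0.5352) x2=(-0.9745, 0.9557) x3=(0.2883, 1.5485) x4=(-1.9590, -0.8425)
step 7: x0=(-1.3140, -0.6411) x1=(-1.3238, 0.5330) x2=(-0.9534, 0.9766) x3=(0.2513, 1.5523) x4=(-1.9686, -0.8519)
step 8: x0=(-1.3245, -0.6082) x1=(-1.3185, 0.5306) x2=(-0.9321, 0.9976) x3=(0.2123, 1.5536) x4=(-1.9775, -0.8596)
step 9: x0=(-1.3336, -0.5746) x1=(-1.3140, 0.5279) x2=(-0.9107, 1.0188) x3=(0.1714, 1.5524) x4=(-1.9858, -0.8655)
step 10: x0=(-1.3415, -0.5403) x1=(-1.3103, 0.5251) x2=(-0.8894, 1.0400) x3=(0.1287, 1.5490) x4=(-1.9933, -0.8696)
step 11: x0=(-1.3482, -0.5053) x1=(-1.3073, 0.5222) x2=(-0.8682, 1.0611) x3=(0.0844, 1.5434) x4=(-2.0001, -0.8721)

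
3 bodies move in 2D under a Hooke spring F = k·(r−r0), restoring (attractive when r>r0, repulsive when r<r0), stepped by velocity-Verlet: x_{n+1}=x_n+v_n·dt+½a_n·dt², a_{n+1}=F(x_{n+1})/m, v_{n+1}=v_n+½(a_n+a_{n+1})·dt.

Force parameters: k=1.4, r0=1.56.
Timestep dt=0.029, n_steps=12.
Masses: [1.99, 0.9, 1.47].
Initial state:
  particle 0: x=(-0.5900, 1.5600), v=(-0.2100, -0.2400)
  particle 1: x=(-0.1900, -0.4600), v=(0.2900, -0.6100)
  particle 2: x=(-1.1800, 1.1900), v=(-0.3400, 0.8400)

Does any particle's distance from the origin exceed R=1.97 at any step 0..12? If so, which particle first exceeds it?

step 0: x0=(-0.5900, 1.5600) x1=(-0.1900, -0.4600) x2=(-1.1800, 1.1900)
step 1: x0=(-0.5958, 1.5530) x1=(-0.1818, -0.4772) x2=(-1.1901, 1.2141)
step 2: x0=(-0.6012, 1.5460) x1=(-0.1740, -0.4932) x2=(-1.2006, 1.2375)
step 3: x0=(-0.6060, 1.5389) x1=(-0.1666, -0.5081) x2=(-1.2116, 1.2603)
step 4: x0=(-0.6102, 1.5318) x1=(-0.1597, -0.5217) x2=(-1.2230, 1.2824)
step 5: x0=(-0.6139, 1.5245) x1=(-0.1533, -0.5341) x2=(-1.2348, 1.3039)
step 6: x0=(-0.6171, 1.5171) x1=(-0.1474, -0.5450) x2=(-1.2472, 1.3248)
step 7: x0=(-0.6196, 1.5095) x1=(-0.1422, -0.5546) x2=(-1.2599, 1.3450)
step 8: x0=(-0.6216, 1.5018) x1=(-0.1375, -0.5628) x2=(-1.2731, 1.3646)
step 9: x0=(-0.6229, 1.4938) x1=(-0.1334, -0.5695) x2=(-1.2867, 1.3836)
step 10: x0=(-0.6237, 1.4856) x1=(-0.1299, -0.5746) x2=(-1.3007, 1.4020)
step 11: x0=(-0.6238, 1.4771) x1=(-0.1272, -0.5783) x2=(-1.3152, 1.4198)
step 12: x0=(-0.6234, 1.4683) x1=(-0.1251, -0.5803) x2=(-1.3300, 1.4370)

no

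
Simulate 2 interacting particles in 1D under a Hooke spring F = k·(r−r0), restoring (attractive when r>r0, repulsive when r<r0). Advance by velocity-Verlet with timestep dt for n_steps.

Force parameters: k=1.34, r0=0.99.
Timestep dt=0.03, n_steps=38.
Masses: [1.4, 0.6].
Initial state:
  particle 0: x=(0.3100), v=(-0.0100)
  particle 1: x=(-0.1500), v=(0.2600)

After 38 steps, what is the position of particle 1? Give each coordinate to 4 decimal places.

(-0.5121)

step 0: x0=(0.3100) x1=(-0.1500)
step 1: x0=(0.3099) x1=(-0.1427)
step 2: x0=(0.3103) x1=(-0.1365)
step 3: x0=(0.3112) x1=(-0.1314)
step 4: x0=(0.3125) x1=(-0.1275)
step 5: x0=(0.3143) x1=(-0.1246)
step 6: x0=(0.3166) x1=(-0.1228)
step 7: x0=(0.3193) x1=(-0.1221)
step 8: x0=(0.3226) x1=(-0.1225)
step 9: x0=(0.3263) x1=(-0.1241)
step 10: x0=(0.3304) x1=(-0.1267)
step 11: x0=(0.3350) x1=(-0.1303)
step 12: x0=(0.3401) x1=(-0.1351)
step 13: x0=(0.3456) x1=(-0.1408)
step 14: x0=(0.3516) x1=(-0.1476)
step 15: x0=(0.3580) x1=(-0.1554)
step 16: x0=(0.3647) x1=(-0.1641)
step 17: x0=(0.3719) x1=(-0.1738)
step 18: x0=(0.3795) x1=(-0.1843)
step 19: x0=(0.3874) x1=(-0.1957)
step 20: x0=(0.3957) x1=(-0.2079)
step 21: x0=(0.4043) x1=(-0.2209)
step 22: x0=(0.4132) x1=(-0.2347)
step 23: x0=(0.4224) x1=(-0.2491)
step 24: x0=(0.4319) x1=(-0.2641)
step 25: x0=(0.4417) x1=(-0.2798)
step 26: x0=(0.4517) x1=(-0.2960)
step 27: x0=(0.4619) x1=(-0.3126)
step 28: x0=(0.4722) x1=(-0.3297)
step 29: x0=(0.4828) x1=(-0.3472)
step 30: x0=(0.4934) x1=(-0.3650)
step 31: x0=(0.5042) x1=(-0.3831)
step 32: x0=(0.5151) x1=(-0.4014)
step 33: x0=(0.5260) x1=(-0.4198)
step 34: x0=(0.5370) x1=(-0.4383)
step 35: x0=(0.5480) x1=(-0.4569)
step 36: x0=(0.5590) x1=(-0.4754)
step 37: x0=(0.5699) x1=(-0.4938)
step 38: x0=(0.5808) x1=(-0.5121)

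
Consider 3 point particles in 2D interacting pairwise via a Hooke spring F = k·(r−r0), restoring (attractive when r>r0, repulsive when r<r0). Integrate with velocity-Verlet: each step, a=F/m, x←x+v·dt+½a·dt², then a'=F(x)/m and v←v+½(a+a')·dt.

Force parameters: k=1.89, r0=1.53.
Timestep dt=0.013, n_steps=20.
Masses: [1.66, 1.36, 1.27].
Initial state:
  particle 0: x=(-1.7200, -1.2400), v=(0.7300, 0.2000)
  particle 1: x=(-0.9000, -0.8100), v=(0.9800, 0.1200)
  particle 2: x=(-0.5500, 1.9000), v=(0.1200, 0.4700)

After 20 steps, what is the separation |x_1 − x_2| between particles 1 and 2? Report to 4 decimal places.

step 0: x0=(-1.7200, -1.2400) x1=(-0.9000, -0.8100) x2=(-0.5500, 1.9000)
step 1: x0=(-1.7105, -1.2373) x1=(-0.8872, -0.8083) x2=(-0.5485, 1.9057)
step 2: x0=(-1.7010, -1.2343) x1=(-0.8742, -0.8062) x2=(-0.5473, 1.9108)
step 3: x0=(-1.6914, -1.2310) x1=(-0.8611, -0.8038) x2=(-0.5462, 1.9150)
step 4: x0=(-1.6819, -1.2274) x1=(-0.8478, -0.8010) x2=(-0.5453, 1.9186)
step 5: x0=(-1.6723, -1.2236) x1=(-0.8343, -0.7979) x2=(-0.5446, 1.9214)
step 6: x0=(-1.6627, -1.2194) x1=(-0.8207, -0.7944) x2=(-0.5441, 1.9235)
step 7: x0=(-1.6531, -1.2150) x1=(-0.8069, -0.7906) x2=(-0.5438, 1.9249)
step 8: x0=(-1.6435, -1.2104) x1=(-0.7930, -0.7865) x2=(-0.5437, 1.9255)
step 9: x0=(-1.6339, -1.2054) x1=(-0.7790, -0.7820) x2=(-0.5437, 1.9254)
step 10: x0=(-1.6242, -1.2002) x1=(-0.7648, -0.7772) x2=(-0.5439, 1.9246)
step 11: x0=(-1.6146, -1.1947) x1=(-0.7504, -0.7720) x2=(-0.5443, 1.9231)
step 12: x0=(-1.6049, -1.1889) x1=(-0.7360, -0.7665) x2=(-0.5448, 1.9208)
step 13: x0=(-1.5952, -1.1829) x1=(-0.7213, -0.7607) x2=(-0.5455, 1.9179)
step 14: x0=(-1.5855, -1.1766) x1=(-0.7066, -0.7545) x2=(-0.5464, 1.9142)
step 15: x0=(-1.5758, -1.1700) x1=(-0.6917, -0.7481) x2=(-0.5474, 1.9099)
step 16: x0=(-1.5661, -1.1632) x1=(-0.6767, -0.7413) x2=(-0.5486, 1.9048)
step 17: x0=(-1.5564, -1.1560) x1=(-0.6615, -0.7342) x2=(-0.5499, 1.8991)
step 18: x0=(-1.5467, -1.1487) x1=(-0.6462, -0.7267) x2=(-0.5514, 1.8927)
step 19: x0=(-1.5369, -1.1410) x1=(-0.6308, -0.7190) x2=(-0.5530, 1.8856)
step 20: x0=(-1.5272, -1.1331) x1=(-0.6153, -0.7110) x2=(-0.5548, 1.8778)

2.5895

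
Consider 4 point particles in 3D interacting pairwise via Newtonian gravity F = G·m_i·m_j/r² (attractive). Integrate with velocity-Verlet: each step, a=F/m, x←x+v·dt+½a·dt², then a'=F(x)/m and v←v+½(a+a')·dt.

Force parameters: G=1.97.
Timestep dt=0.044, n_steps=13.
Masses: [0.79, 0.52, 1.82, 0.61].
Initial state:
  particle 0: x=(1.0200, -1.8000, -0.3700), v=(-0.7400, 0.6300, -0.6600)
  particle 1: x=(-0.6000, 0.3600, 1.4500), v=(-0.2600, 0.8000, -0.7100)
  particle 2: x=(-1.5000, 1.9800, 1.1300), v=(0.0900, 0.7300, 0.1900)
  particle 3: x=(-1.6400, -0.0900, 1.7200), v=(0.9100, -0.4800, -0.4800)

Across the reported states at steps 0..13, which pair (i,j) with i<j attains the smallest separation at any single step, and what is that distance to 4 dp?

pair (1,3), distance 1.0421

step 0: x0=(1.0200, -1.8000, -0.3700) x1=(-0.6000, 0.3600, 1.4500) x2=(-1.5000, 1.9800, 1.1300) x3=(-1.6400, -0.0900, 1.7200)
step 1: x0=(0.9873, -1.7721, -0.3989) x1=(-0.6126, 0.3956, 1.4187) x2=(-1.4959, 2.0116, 1.1385) x3=(-1.5992, -0.1102, 1.6984)
step 2: x0=(0.9541, -1.7437, -0.4275) x1=(-0.6276, 0.4320, 1.3874) x2=(-1.4915, 2.0421, 1.1471) x3=(-1.5568, -0.1284, 1.6760)
step 3: x0=(0.9207, -1.7149, -0.4558) x1=(-0.6448, 0.4690, 1.3561) x2=(-1.4867, 2.0716, 1.1558) x3=(-1.5130, -0.1445, 1.6528)
step 4: x0=(0.8868, -1.6856, -0.4838) x1=(-0.6645, 0.5067, 1.3250) x2=(-1.4816, 2.0999, 1.1647) x3=(-1.4677, -0.1586, 1.6286)
step 5: x0=(0.8526, -1.6559, -0.5114) x1=(-0.6864, 0.5448, 1.2940) x2=(-1.4762, 2.1272, 1.1737) x3=(-1.4210, -0.1705, 1.6036)
step 6: x0=(0.8180, -1.6257, -0.5387) x1=(-0.7105, 0.5834, 1.2634) x2=(-1.4704, 2.1535, 1.1828) x3=(-1.3730, -0.1800, 1.5777)
step 7: x0=(0.7831, -1.5950, -0.5657) x1=(-0.7369, 0.6223, 1.2331) x2=(-1.4642, 2.1786, 1.1919) x3=(-1.3238, -0.1872, 1.5509)
step 8: x0=(0.7477, -1.5639, -0.5923) x1=(-0.7652, 0.6615, 1.2032) x2=(-1.4577, 2.2026, 1.2010) x3=(-1.2734, -0.1919, 1.5232)
step 9: x0=(0.7120, -1.5323, -0.6186) x1=(-0.7955, 0.7010, 1.1738) x2=(-1.4507, 2.2254, 1.2101) x3=(-1.2221, -0.1941, 1.4945)
step 10: x0=(0.6759, -1.5002, -0.6444) x1=(-0.8275, 0.7408, 1.1449) x2=(-1.4434, 2.2472, 1.2192) x3=(-1.1699, -0.1937, 1.4650)
step 11: x0=(0.6395, -1.4677, -0.6699) x1=(-0.8610, 0.7808, 1.1167) x2=(-1.4358, 2.2677, 1.2283) x3=(-1.1171, -0.1907, 1.4346)
step 12: x0=(0.6027, -1.4346, -0.6949) x1=(-0.8959, 0.8213, 1.0891) x2=(-1.4277, 2.2870, 1.2373) x3=(-1.0638, -0.1850, 1.4033)
step 13: x0=(0.5655, -1.4011, -0.7196) x1=(-0.9320, 0.8623, 1.0623) x2=(-1.4192, 2.3051, 1.2462) x3=(-1.0102, -0.1768, 1.3713)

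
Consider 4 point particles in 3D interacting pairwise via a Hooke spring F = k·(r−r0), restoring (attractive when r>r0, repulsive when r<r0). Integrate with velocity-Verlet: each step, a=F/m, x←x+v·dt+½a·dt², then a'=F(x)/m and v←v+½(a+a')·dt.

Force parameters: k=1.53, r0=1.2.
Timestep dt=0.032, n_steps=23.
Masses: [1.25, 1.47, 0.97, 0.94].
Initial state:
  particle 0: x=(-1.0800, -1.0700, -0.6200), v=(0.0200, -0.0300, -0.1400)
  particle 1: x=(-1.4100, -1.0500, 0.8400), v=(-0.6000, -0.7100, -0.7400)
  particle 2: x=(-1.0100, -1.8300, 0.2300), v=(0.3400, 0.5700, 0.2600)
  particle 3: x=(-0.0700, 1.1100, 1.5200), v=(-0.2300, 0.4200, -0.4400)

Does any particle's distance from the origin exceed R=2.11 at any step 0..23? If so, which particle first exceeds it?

yes, particle 1

step 0: x0=(-1.0800, -1.0700, -0.6200) x1=(-1.4100, -1.0500, 0.8400) x2=(-1.0100, -1.8300, 0.2300) x3=(-0.0700, 1.1100, 1.5200)
step 1: x0=(-1.0790, -1.0701, -0.6235) x1=(-1.4288, -1.0720, 0.8164) x2=(-0.9986, -1.8103, 0.2390) x3=(-0.0790, 1.1198, 1.5038)
step 2: x0=(-1.0773, -1.0684, -0.6250) x1=(-1.4468, -1.0927, 0.7930) x2=(-0.9861, -1.7879, 0.2491) x3=(-0.0913, 1.1221, 1.4834)
step 3: x0=(-1.0749, -1.0649, -0.6246) x1=(-1.4641, -1.1118, 0.7699) x2=(-0.9726, -1.7628, 0.2605) x3=(-0.1067, 1.1170, 1.4589)
step 4: x0=(-1.0719, -1.0597, -0.6224) x1=(-1.4806, -1.1295, 0.7470) x2=(-0.9579, -1.7351, 0.2730) x3=(-0.1254, 1.1046, 1.4303)
step 5: x0=(-1.0682, -1.0528, -0.6184) x1=(-1.4964, -1.1457, 0.7245) x2=(-0.9422, -1.7049, 0.2864) x3=(-0.1471, 1.0850, 1.3978)
step 6: x0=(-1.0639, -1.0443, -0.6126) x1=(-1.5115, -1.1603, 0.7023) x2=(-0.9253, -1.6723, 0.3009) x3=(-0.1719, 1.0582, 1.3614)
step 7: x0=(-1.0591, -1.0340, -0.6052) x1=(-1.5260, -1.1734, 0.6805) x2=(-0.9074, -1.6374, 0.3163) x3=(-0.1995, 1.0246, 1.3214)
step 8: x0=(-1.0537, -1.0223, -0.5963) x1=(-1.5399, -1.1850, 0.6590) x2=(-0.8884, -1.6004, 0.3325) x3=(-0.2299, 0.9843, 1.2780)
step 9: x0=(-1.0477, -1.0090, -0.5859) x1=(-1.5533, -1.1951, 0.6379) x2=(-0.8682, -1.5613, 0.3494) x3=(-0.2628, 0.9376, 1.2312)
step 10: x0=(-1.0413, -0.9943, -0.5742) x1=(-1.5663, -1.2038, 0.6171) x2=(-0.8470, -1.5204, 0.3671) x3=(-0.2983, 0.8849, 1.1814)
step 11: x0=(-1.0345, -0.9783, -0.5613) x1=(-1.5788, -1.2112, 0.5966) x2=(-0.8248, -1.4776, 0.3855) x3=(-0.3360, 0.8265, 1.1288)
step 12: x0=(-1.0273, -0.9610, -0.5472) x1=(-1.5910, -1.2174, 0.5764) x2=(-0.8016, -1.4332, 0.4045) x3=(-0.3758, 0.7628, 1.0735)
step 13: x0=(-1.0197, -0.9426, -0.5321) x1=(-1.6029, -1.2223, 0.5565) x2=(-0.7774, -1.3873, 0.4240) x3=(-0.4175, 0.6941, 1.0160)
step 14: x0=(-1.0118, -0.9231, -0.5161) x1=(-1.6145, -1.2263, 0.5368) x2=(-0.7525, -1.3401, 0.4441) x3=(-0.4609, 0.6211, 0.9563)
step 15: x0=(-1.0037, -0.9027, -0.4994) x1=(-1.6258, -1.2292, 0.5173) x2=(-0.7267, -1.2917, 0.4646) x3=(-0.5058, 0.5441, 0.8949)
step 16: x0=(-0.9954, -0.8815, -0.4821) x1=(-1.6370, -1.2313, 0.4980) x2=(-0.7003, -1.2423, 0.4856) x3=(-0.5520, 0.4637, 0.8319)
step 17: x0=(-0.9870, -0.8596, -0.4642) x1=(-1.6479, -1.2327, 0.4788) x2=(-0.6733, -1.1921, 0.5068) x3=(-0.5994, 0.3804, 0.7678)
step 18: x0=(-0.9784, -0.8372, -0.4460) x1=(-1.6586, -1.2334, 0.4597) x2=(-0.6459, -1.1414, 0.5284) x3=(-0.6476, 0.2947, 0.7026)
step 19: x0=(-0.9698, -0.8143, -0.4275) x1=(-1.6692, -1.2335, 0.4407) x2=(-0.6181, -1.0903, 0.5503) x3=(-0.6966, 0.2073, 0.6367)
step 20: x0=(-0.9611, -0.7911, -0.4089) x1=(-1.6795, -1.2332, 0.4218) x2=(-0.5901, -1.0390, 0.5723) x3=(-0.7461, 0.1185, 0.5704)
step 21: x0=(-0.9525, -0.7678, -0.3903) x1=(-1.6897, -1.2325, 0.4028) x2=(-0.5618, -0.9878, 0.5946) x3=(-0.7961, 0.0290, 0.5038)
step 22: x0=(-0.9439, -0.7444, -0.3719) x1=(-1.6997, -1.2315, 0.3840) x2=(-0.5334, -0.9369, 0.6170) x3=(-0.8466, -0.0607, 0.4372)
step 23: x0=(-0.9353, -0.7211, -0.3537) x1=(-1.7096, -1.2303, 0.3651) x2=(-0.5048, -0.8864, 0.6397) x3=(-0.8974, -0.1502, 0.3706)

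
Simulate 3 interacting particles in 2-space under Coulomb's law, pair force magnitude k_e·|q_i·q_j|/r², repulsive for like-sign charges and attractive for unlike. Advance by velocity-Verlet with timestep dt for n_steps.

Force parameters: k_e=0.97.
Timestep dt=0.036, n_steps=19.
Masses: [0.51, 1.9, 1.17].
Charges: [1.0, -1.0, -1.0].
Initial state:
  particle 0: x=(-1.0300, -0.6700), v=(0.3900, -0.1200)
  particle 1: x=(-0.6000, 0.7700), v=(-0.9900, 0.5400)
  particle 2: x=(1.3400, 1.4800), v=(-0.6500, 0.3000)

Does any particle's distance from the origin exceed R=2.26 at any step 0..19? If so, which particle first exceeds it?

no

step 0: x0=(-1.0300, -0.6700) x1=(-0.6000, 0.7700) x2=(1.3400, 1.4800)
step 1: x0=(-1.0157, -0.6737) x1=(-0.6358, 0.7893) x2=(1.3167, 1.4908)
step 2: x0=(-1.0010, -0.6762) x1=(-0.6717, 0.8082) x2=(1.2935, 1.5016)
step 3: x0=(-0.9858, -0.6775) x1=(-0.7079, 0.8268) x2=(1.2705, 1.5125)
step 4: x0=(-0.9703, -0.6776) x1=(-0.7443, 0.8451) x2=(1.2477, 1.5233)
step 5: x0=(-0.9545, -0.6765) x1=(-0.7808, 0.8631) x2=(1.2250, 1.5341)
step 6: x0=(-0.9383, -0.6742) x1=(-0.8176, 0.8807) x2=(1.2024, 1.5450)
step 7: x0=(-0.9219, -0.6706) x1=(-0.8544, 0.8980) x2=(1.1800, 1.5558)
step 8: x0=(-0.9053, -0.6659) x1=(-0.8915, 0.9150) x2=(1.1577, 1.5666)
step 9: x0=(-0.8885, -0.6600) x1=(-0.9286, 0.9317) x2=(1.1356, 1.5774)
step 10: x0=(-0.8715, -0.6530) x1=(-0.9660, 0.9481) x2=(1.1136, 1.5882)
step 11: x0=(-0.8544, -0.6447) x1=(-1.0034, 0.9642) x2=(1.0918, 1.5989)
step 12: x0=(-0.8372, -0.6354) x1=(-1.0409, 0.9800) x2=(1.0701, 1.6097)
step 13: x0=(-0.8200, -0.6249) x1=(-1.0785, 0.9956) x2=(1.0485, 1.6203)
step 14: x0=(-0.8027, -0.6132) x1=(-1.1162, 1.0108) x2=(1.0271, 1.6310)
step 15: x0=(-0.7854, -0.6005) x1=(-1.1540, 1.0258) x2=(1.0057, 1.6416)
step 16: x0=(-0.7681, -0.5866) x1=(-1.1919, 1.0405) x2=(0.9846, 1.6522)
step 17: x0=(-0.7508, -0.5717) x1=(-1.2299, 1.0549) x2=(0.9635, 1.6627)
step 18: x0=(-0.7336, -0.5557) x1=(-1.2679, 1.0691) x2=(0.9425, 1.6732)
step 19: x0=(-0.7164, -0.5386) x1=(-1.3059, 1.0830) x2=(0.9217, 1.6836)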